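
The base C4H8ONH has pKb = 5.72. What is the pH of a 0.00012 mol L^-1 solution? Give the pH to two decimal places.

pH = 9.15

C4H8ONH + H2O ⇌ C4H8ONH2+ + OH-
Kb = 10^(−5.72) = 1.91 × 10^-6
From the ICE table, Kb = [OH-]²/(0.00012 − [OH-]) = 1.91 × 10^-6.
The 5% rule fails; solving [OH-]² + Kb·[OH-] − Kb·C₀ = 0 exactly:
[OH-] = (−Kb + √(Kb² + 4·Kb·C₀))/2 = 1.42 × 10^-5 M
pOH = 4.85, so pH = 14.00 − pOH = 9.15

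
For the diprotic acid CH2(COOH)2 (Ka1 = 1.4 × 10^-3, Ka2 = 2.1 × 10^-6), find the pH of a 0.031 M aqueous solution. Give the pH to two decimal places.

pH = 2.23

Ka1 ≫ Ka2, so treat the first dissociation as the only significant source of H+.
Ka1 = x²/(0.031 − x) = 1.4 × 10^-3
Solving the quadratic: x = (−Ka1 + √(Ka1² + 4·Ka1·C₀))/2 = 5.92 × 10^-3 M
pH = −log(5.92 × 10^-3) = 2.23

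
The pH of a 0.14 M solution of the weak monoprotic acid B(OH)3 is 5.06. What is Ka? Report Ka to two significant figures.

[H+] = 10^(-5.06) = 8.71 × 10^-6 M
At equilibrium [HA] = 0.14 − 8.71 × 10^-6 = 1.40 × 10^-1 M
Ka = [H+][A-]/[HA] = (8.71 × 10^-6)² / 1.40 × 10^-1 = 5.4 × 10^-10

Ka = 5.4 × 10^-10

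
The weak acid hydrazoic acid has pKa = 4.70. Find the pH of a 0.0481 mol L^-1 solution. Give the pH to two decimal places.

pH = 3.01

HN3 ⇌ N3- + H+
Ka = 10^(−4.70) = 2.00 × 10^-5
From the ICE table, Ka = x²/(0.0481 − x) = 2.00 × 10^-5.
Neglecting x in the denominator: x = √(2.00 × 10^-5 × 0.0481) = 9.81 × 10^-4 M
Check: 2% ionized — well under 5%, approximation valid.
pH = −log(9.81 × 10^-4) = 3.01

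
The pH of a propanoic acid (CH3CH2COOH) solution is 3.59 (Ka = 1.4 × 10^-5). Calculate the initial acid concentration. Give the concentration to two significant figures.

C₀ = 5.0 × 10^-3 M

[H+] = 10^(-3.59) = 2.57 × 10^-4 M = x
Ka = x²/(C₀ − x) ⇒ C₀ = x + x²/Ka
C₀ = 2.57 × 10^-4 + (2.57 × 10^-4)²/(1.4 × 10^-5) = 4.97 × 10^-3 M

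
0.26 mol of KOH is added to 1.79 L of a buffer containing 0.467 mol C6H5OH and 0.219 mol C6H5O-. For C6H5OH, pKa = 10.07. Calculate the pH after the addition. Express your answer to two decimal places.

pH = 10.43

After neutralization: n(C6H5OH) = 0.207 mol, n(C6H5O-) = 0.479 mol.
pH = pKa + log(n_C6H5O-/n_C6H5OH) = 10.07 + log(0.479/0.207) = 10.07 + (+0.364)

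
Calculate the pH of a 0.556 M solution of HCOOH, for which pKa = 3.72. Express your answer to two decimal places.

HCOOH ⇌ HCOO- + H+
Ka = 10^(−3.72) = 1.91 × 10^-4
From the ICE table, Ka = x²/(0.556 − x) = 1.91 × 10^-4.
Assume x ≪ 0.556: x ≈ √(1.91 × 10^-4 × 0.556) = 1.03 × 10^-2 M
Check: 1.9% ionized — well under 5%, approximation valid.
pH = −log[H+] = −log(1.03 × 10^-2) = 1.99

pH = 1.99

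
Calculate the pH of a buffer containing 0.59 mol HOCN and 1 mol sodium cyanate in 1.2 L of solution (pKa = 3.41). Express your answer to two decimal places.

pH = pKa + log([A⁻]/[HA]) = 3.41 + log(1/0.59)
pH = 3.41 + (+0.229) = 3.64

pH = 3.64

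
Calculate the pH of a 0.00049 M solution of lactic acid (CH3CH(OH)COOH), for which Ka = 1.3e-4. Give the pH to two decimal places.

CH3CH(OH)COOH ⇌ CH3CH(OH)COO- + H+
Let x = [H+] at equilibrium. Ka = x²/(0.00049 − x).
x is not negligible relative to C₀; solve x² + 0.00013·x − 6.37e-08 = 0.
x = (−Ka + √(Ka² + 4·Ka·C₀))/2 = 1.96 × 10^-4 M
pH = −log[H+] = −log(1.96 × 10^-4) = 3.71

pH = 3.71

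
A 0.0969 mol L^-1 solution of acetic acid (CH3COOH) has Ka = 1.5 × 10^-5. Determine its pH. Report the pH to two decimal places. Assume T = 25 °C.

CH3COOH ⇌ CH3COO- + H+
Let x = [H+] at equilibrium. Ka = x²/(0.0969 − x).
Since Ka ≪ C₀, x ≈ √(Ka·C₀) = 1.21 × 10^-3 M.
pH = −log(1.21 × 10^-3) = 2.92

pH = 2.92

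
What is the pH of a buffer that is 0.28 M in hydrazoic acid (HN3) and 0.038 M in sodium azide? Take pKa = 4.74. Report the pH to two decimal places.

pH = 3.87

Henderson–Hasselbalch: pH = pKa + log([N3-]/[HN3]) = 4.74 + log(0.038/0.28)
pH = 4.74 + (-0.867) = 3.87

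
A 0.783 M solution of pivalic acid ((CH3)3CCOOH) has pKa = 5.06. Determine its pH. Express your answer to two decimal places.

(CH3)3CCOOH ⇌ (CH3)3CCOO- + H+
Ka = 10^(−5.06) = 8.71 × 10^-6
From the ICE table, Ka = [H+]²/(0.783 − [H+]) = 8.71 × 10^-6.
Neglecting [H+] in the denominator: [H+] = √(8.71 × 10^-6 × 0.783) = 2.61 × 10^-3 M
([H+]/C₀ = 0.33% < 5%, so the approximation holds.)
pH = −log(2.61 × 10^-3) = 2.58

pH = 2.58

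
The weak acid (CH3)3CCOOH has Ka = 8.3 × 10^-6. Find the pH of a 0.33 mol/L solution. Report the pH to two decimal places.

pH = 2.78

(CH3)3CCOOH ⇌ (CH3)3CCOO- + H+
Let x = [H+] at equilibrium. Ka = x²/(0.33 − x).
Since Ka ≪ C₀, x ≈ √(Ka·C₀) = 1.65 × 10^-3 M.
pH = −log(1.65 × 10^-3) = 2.78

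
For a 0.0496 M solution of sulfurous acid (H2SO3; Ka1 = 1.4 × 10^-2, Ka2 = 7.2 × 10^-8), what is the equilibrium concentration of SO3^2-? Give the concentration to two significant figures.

7.2 × 10^-8 M

First ionization gives [H+] ≈ [HSO3-] = 2.03 × 10^-2 M.
Second step: Ka2 = [H+][SO3^2-]/[HSO3-] ≈ [SO3^2-] (since [H+] ≈ [HSO3-]).
So [SO3^2-] ≈ Ka2.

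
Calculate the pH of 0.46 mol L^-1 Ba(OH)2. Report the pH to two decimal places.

pH = 13.96

Ba(OH)2 is a strong base (each formula unit releases 2 OH-); [OH-] = 0.92 M.
pOH = -log(0.92) = 0.04
pH = 14.00 - 0.04 = 13.96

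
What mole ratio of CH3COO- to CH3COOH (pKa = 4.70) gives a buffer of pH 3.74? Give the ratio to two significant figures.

pH = pKa + log(r) ⇒ log(r) = 3.74 − 4.70 = -0.96
r = [CH3COO-]/[CH3COOH] = 10^(-0.96) = 0.11

ratio = 0.11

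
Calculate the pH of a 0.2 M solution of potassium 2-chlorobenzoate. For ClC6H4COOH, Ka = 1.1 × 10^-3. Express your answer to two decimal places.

ClC6H4COO- is the conjugate base of the weak acid ClC6H4COOH.
Kb = Kw/Ka = 1.0×10^-14 / 1.1 × 10^-3 = 9.09 × 10^-12
From the ICE table, Kb = [OH-]²/(0.2 − [OH-]) = 9.09 × 10^-12.
Since Kb ≪ C₀, [OH-] ≈ √(Kb·C₀) = 1.35 × 10^-6 M.
pOH = −log(1.35 × 10^-6) = 5.87; pH = 14.00 − 5.87 = 8.13

pH = 8.13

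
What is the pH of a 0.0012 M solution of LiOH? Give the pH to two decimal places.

LiOH is a strong base; [OH-] = 0.0012 M.
pOH = -log(0.0012) = 2.92
pH = 14.00 - 2.92 = 11.08

pH = 11.08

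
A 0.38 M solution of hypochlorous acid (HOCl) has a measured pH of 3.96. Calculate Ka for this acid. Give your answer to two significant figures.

[H+] = 10^(-3.96) = 1.10 × 10^-4 M
At equilibrium [HA] = 0.38 − 1.10 × 10^-4 = 3.80 × 10^-1 M
Ka = [H+][A-]/[HA] = (1.10 × 10^-4)² / 3.80 × 10^-1 = 3.2 × 10^-8

Ka = 3.2 × 10^-8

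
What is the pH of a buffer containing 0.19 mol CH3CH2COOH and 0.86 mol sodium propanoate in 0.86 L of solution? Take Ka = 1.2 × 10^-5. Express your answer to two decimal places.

pH = 5.58

pKa = −log(1.2 × 10^-5) = 4.921
Using pH = pKa + log([base]/[acid]) with [base]/[acid] = 0.86/0.19:
pH = 4.921 + (+0.656) = 5.58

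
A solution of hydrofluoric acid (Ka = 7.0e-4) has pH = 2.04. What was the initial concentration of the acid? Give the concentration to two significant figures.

[H+] = 10^(-2.04) = 9.12 × 10^-3 M = x
Ka = x²/(C₀ − x) ⇒ C₀ = x + x²/Ka
C₀ = 9.12 × 10^-3 + (9.12 × 10^-3)²/(7.0 × 10^-4) = 1.28 × 10^-1 M

C₀ = 1.3 × 10^-1 M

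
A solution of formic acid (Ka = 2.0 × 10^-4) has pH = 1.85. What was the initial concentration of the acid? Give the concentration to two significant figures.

C₀ = 1.0 M

[H+] = 10^(-1.85) = 1.41 × 10^-2 M = x
Ka = x²/(C₀ − x) ⇒ C₀ = x + x²/Ka
C₀ = 1.41 × 10^-2 + (1.41 × 10^-2)²/(2.0 × 10^-4) = 1.01 M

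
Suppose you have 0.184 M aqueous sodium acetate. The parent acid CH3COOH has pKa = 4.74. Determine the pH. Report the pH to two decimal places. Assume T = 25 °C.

pH = 9.00

CH3COO- is the conjugate base of the weak acid CH3COOH.
Ka = 10^(−4.74) = 1.82 × 10^-5
Kb = Kw/Ka = 1.0×10^-14 / 1.82 × 10^-5 = 5.49 × 10^-10
Kb = [OH-]²/(0.184 − [OH-]) = 5.49 × 10^-10
Since Kb ≪ C₀, [OH-] ≈ √(Kb·C₀) = 1.01 × 10^-5 M.
([OH-]/C₀ = 0.0055% < 5%, so the approximation holds.)
pOH = −log(1.01 × 10^-5) = 5.00; pH = 14.00 − 5.00 = 9.00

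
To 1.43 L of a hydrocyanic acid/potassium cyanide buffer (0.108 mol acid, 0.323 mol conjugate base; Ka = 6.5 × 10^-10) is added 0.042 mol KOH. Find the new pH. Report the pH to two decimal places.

OH- converts HCN to CN-: HCN → 0.066 mol, CN- → 0.365 mol.
pKa = −log(6.5 × 10^-10) = 9.187
pH = pKa + log(n_CN-/n_HCN) = 9.187 + log(0.365/0.066) = 9.187 + (+0.743)

pH = 9.93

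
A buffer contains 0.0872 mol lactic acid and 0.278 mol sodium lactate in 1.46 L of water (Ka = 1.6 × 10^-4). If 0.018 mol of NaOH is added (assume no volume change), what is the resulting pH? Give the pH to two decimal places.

After neutralization: n(CH3CH(OH)COOH) = 0.0692 mol, n(CH3CH(OH)COO-) = 0.296 mol.
pKa = −log(1.6 × 10^-4) = 3.796
Henderson–Hasselbalch with mole ratio 0.296/0.0692: pH = 3.796 + (+0.631)

pH = 4.43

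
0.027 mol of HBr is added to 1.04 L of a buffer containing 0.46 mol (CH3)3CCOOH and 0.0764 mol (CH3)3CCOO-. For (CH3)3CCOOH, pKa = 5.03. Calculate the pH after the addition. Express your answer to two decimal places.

Added H+ converts (CH3)3CCOO- to (CH3)3CCOOH: (CH3)3CCOOH → 0.487 mol, (CH3)3CCOO- → 0.0494 mol.
pH = pKa + log([A⁻]/[HA]) = 5.03 + log(0.0494/0.487) = 5.03 -0.994

pH = 4.04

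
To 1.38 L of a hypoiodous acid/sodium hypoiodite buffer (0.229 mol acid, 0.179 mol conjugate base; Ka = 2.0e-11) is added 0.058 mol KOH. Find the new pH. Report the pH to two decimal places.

pH = 10.84

After neutralization: n(HOI) = 0.171 mol, n(OI-) = 0.237 mol.
pKa = −log(2.0 × 10^-11) = 10.699
pH = pKa + log(n_OI-/n_HOI) = 10.699 + log(0.237/0.171) = 10.699 + (+0.142)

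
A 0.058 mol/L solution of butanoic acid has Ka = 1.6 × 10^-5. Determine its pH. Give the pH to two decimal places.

pH = 3.02

CH3(CH2)2COOH ⇌ CH3(CH2)2COO- + H+
Ka = x²/(0.058 − x) = 1.6 × 10^-5
Neglecting x in the denominator: x = √(1.6 × 10^-5 × 0.058) = 9.63 × 10^-4 M
Check: 1.7% ionized — well under 5%, approximation valid.
pH = −log(9.63 × 10^-4) = 3.02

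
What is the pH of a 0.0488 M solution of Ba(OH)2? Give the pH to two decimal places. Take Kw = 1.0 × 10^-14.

pH = 12.99

Ba(OH)2 is a strong base (each formula unit releases 2 OH-); [OH-] = 0.0976 M.
pOH = -log(0.0976) = 1.01
pH = 14.00 - 1.01 = 12.99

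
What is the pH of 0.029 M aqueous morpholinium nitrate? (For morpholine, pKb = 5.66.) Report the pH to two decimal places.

C4H8ONH2+ is the conjugate acid of the weak base C4H8ONH.
Kb = 10^(−5.66) = 2.19 × 10^-6
Ka = Kw/Kb = 1.0×10^-14 / 2.19 × 10^-6 = 4.57 × 10^-9
Let x = [H+] at equilibrium. Ka = x²/(0.029 − x).
Since Ka ≪ C₀, x ≈ √(Ka·C₀) = 1.15 × 10^-5 M.
Check: 0.04% ionized — well under 5%, approximation valid.
pH = −log[H+] = −log(1.15 × 10^-5) = 4.94

pH = 4.94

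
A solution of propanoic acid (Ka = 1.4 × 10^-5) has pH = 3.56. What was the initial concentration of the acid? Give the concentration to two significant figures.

C₀ = 5.7 × 10^-3 M

[H+] = 10^(-3.56) = 2.75 × 10^-4 M = x
Ka = x²/(C₀ − x) ⇒ C₀ = x + x²/Ka
C₀ = 2.75 × 10^-4 + (2.75 × 10^-4)²/(1.4 × 10^-5) = 5.68 × 10^-3 M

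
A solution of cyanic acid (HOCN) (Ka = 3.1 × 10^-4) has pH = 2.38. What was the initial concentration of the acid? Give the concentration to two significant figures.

C₀ = 6.0 × 10^-2 M

[H+] = 10^(-2.38) = 4.17 × 10^-3 M = x
Ka = x²/(C₀ − x) ⇒ C₀ = x + x²/Ka
C₀ = 4.17 × 10^-3 + (4.17 × 10^-3)²/(3.1 × 10^-4) = 6.03 × 10^-2 M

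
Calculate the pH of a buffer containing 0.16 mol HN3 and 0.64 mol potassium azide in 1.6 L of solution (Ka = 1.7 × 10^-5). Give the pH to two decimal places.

pKa = −log(1.7 × 10^-5) = 4.770
pH = pKa + log([A⁻]/[HA]) = 4.770 + log(0.64/0.16)
pH = 4.770 + (+0.602) = 5.37

pH = 5.37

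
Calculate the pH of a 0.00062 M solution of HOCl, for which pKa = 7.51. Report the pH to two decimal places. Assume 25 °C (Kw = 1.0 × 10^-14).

pH = 5.36

HOCl ⇌ OCl- + H+
Ka = 10^(−7.51) = 3.09 × 10^-8
Ka = [H+]²/(0.00062 − [H+]) = 3.09 × 10^-8
Assume [H+] ≪ 0.00062: [H+] ≈ √(3.09 × 10^-8 × 0.00062) = 4.38 × 10^-6 M
Check: 0.71% ionized — well under 5%, approximation valid.
pH = −log(4.38 × 10^-6) = 5.36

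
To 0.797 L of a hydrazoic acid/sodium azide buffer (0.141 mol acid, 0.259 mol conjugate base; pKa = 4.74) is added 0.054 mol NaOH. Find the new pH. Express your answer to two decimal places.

After neutralization: n(HN3) = 0.087 mol, n(N3-) = 0.313 mol.
pH = pKa + log([A⁻]/[HA]) = 4.74 + log(0.313/0.087) = 4.74 +0.556

pH = 5.30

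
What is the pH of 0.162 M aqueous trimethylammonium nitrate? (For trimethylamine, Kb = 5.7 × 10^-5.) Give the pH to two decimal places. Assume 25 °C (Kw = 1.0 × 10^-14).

pH = 5.27

(CH3)3NH+ is the conjugate acid of the weak base (CH3)3N.
Ka = Kw/Kb = 1.0×10^-14 / 5.7 × 10^-5 = 1.75 × 10^-10
From the ICE table, Ka = [H+]²/(0.162 − [H+]) = 1.75 × 10^-10.
Assume [H+] ≪ 0.162: [H+] ≈ √(1.75 × 10^-10 × 0.162) = 5.32 × 10^-6 M
pH = −log(5.32 × 10^-6) = 5.27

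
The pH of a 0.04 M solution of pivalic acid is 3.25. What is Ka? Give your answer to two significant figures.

Ka = 8.0 × 10^-6

[H+] = 10^(-3.25) = 5.62 × 10^-4 M
At equilibrium [HA] = 0.04 − 5.62 × 10^-4 = 3.94 × 10^-2 M
Ka = [H+][A-]/[HA] = (5.62 × 10^-4)² / 3.94 × 10^-2 = 8.0 × 10^-6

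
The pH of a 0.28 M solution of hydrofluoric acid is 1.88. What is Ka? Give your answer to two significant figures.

Ka = 6.5 × 10^-4

[H+] = 10^(-1.88) = 1.32 × 10^-2 M
At equilibrium [HA] = 0.28 − 1.32 × 10^-2 = 2.67 × 10^-1 M
Ka = [H+][A-]/[HA] = (1.32 × 10^-2)² / 2.67 × 10^-1 = 6.5 × 10^-4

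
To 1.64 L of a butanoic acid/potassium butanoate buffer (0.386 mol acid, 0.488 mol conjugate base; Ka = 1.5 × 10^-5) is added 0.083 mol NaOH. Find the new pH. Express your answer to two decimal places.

OH- converts CH3(CH2)2COOH to CH3(CH2)2COO-: CH3(CH2)2COOH → 0.303 mol, CH3(CH2)2COO- → 0.571 mol.
pKa = −log(1.5 × 10^-5) = 4.824
pH = pKa + log(n_CH3(CH2)2COO-/n_CH3(CH2)2COOH) = 4.824 + log(0.571/0.303) = 4.824 + (+0.275)

pH = 5.10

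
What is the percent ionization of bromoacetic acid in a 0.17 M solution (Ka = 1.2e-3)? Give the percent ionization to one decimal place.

8.1%

BrCH2COOH ⇌ BrCH2COO- + H+; let x = [H+] at equilibrium.
Ka = x²/(C₀ − x); solving the quadratic gives x = 1.37 × 10^-2 M.
% ionization = x/C₀ × 100% = 1.37 × 10^-2/0.17 × 100% = 8.1%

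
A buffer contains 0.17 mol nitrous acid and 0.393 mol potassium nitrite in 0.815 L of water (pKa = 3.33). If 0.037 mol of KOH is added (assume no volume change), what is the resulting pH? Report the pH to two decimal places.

pH = 3.84

After neutralization: n(HNO2) = 0.133 mol, n(NO2-) = 0.43 mol.
Henderson–Hasselbalch with mole ratio 0.43/0.133: pH = 3.33 + (+0.510)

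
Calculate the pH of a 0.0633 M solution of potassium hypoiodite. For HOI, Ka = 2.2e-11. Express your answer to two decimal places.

pH = 11.71

OI- is the conjugate base of the weak acid HOI.
Kb = Kw/Ka = 1.0×10^-14 / 2.2 × 10^-11 = 4.55 × 10^-4
Kb = [OH-]²/(0.0633 − [OH-]) = 4.55 × 10^-4
[OH-] is not negligible relative to C₀; solve [OH-]² + 0.000455·[OH-] − 2.88e-05 = 0.
[OH-] = (−Kb + √(Kb² + 4·Kb·C₀))/2 = 5.14 × 10^-3 M
pOH = −log(5.14 × 10^-3) = 2.29; pH = 14.00 − 2.29 = 11.71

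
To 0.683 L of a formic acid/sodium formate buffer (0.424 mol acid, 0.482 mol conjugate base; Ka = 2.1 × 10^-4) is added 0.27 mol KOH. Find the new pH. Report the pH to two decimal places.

pH = 4.37

OH- converts HCOOH to HCOO-: HCOOH → 0.154 mol, HCOO- → 0.752 mol.
pKa = −log(2.1 × 10^-4) = 3.678
Henderson–Hasselbalch with mole ratio 0.752/0.154: pH = 3.678 + (+0.689)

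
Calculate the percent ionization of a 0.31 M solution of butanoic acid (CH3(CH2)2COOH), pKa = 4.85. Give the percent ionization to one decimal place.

0.7%

CH3(CH2)2COOH ⇌ CH3(CH2)2COO- + H+; let x = [H+] at equilibrium.
Ka = 10^(−4.85) = 1.41 × 10^-5
x ≈ √(Ka·C₀) = √(1.41 × 10^-5 × 0.31) = 2.09 × 10^-3 M
Fraction ionized = 2.09 × 10^-3 / 0.31 = 0.0067 → 0.7%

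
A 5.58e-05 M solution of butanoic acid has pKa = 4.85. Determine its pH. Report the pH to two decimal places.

pH = 4.66

CH3(CH2)2COOH ⇌ CH3(CH2)2COO- + H+
Ka = 10^(−4.85) = 1.41 × 10^-5
From the ICE table, Ka = [H+]²/(5.58e-05 − [H+]) = 1.41 × 10^-5.
[H+] is not negligible relative to C₀; solve [H+]² + 1.41e-05·[H+] − 7.87e-10 = 0.
[H+] = [−1.41e-05 + √(1.41e-05² + 3.15e-09)]/2 = 2.19 × 10^-5 M
pH = −log[H+] = −log(2.19 × 10^-5) = 4.66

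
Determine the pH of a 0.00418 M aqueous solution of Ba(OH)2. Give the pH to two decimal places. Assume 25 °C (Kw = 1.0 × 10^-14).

Ba(OH)2 is a strong base (each formula unit releases 2 OH-); [OH-] = 0.00836 M.
pOH = -log(0.00836) = 2.08
pH = 14.00 - 2.08 = 11.92

pH = 11.92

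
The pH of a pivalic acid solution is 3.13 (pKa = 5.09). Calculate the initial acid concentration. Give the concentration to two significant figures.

[H+] = 10^(-3.13) = 7.41 × 10^-4 M = x
Ka = 10^(−5.09) = 8.13 × 10^-6
Ka = x²/(C₀ − x) ⇒ C₀ = x + x²/Ka
C₀ = 7.41 × 10^-4 + (7.41 × 10^-4)²/(8.13 × 10^-6) = 6.83 × 10^-2 M

C₀ = 6.8 × 10^-2 M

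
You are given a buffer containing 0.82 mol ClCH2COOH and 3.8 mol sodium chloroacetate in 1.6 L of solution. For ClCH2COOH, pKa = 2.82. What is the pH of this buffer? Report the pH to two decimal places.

pH = 3.49

Using pH = pKa + log([base]/[acid]) with [base]/[acid] = 3.8/0.82:
pH = 2.82 + (+0.666) = 3.49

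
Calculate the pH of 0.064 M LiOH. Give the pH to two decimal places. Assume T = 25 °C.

LiOH is a strong base; [OH-] = 0.064 M.
pOH = -log(0.064) = 1.19
pH = 14.00 - 1.19 = 12.81

pH = 12.81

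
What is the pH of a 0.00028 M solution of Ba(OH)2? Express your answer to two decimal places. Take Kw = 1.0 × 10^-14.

Ba(OH)2 is a strong base (each formula unit releases 2 OH-); [OH-] = 0.00056 M.
pOH = -log(0.00056) = 3.25
pH = 14.00 - 3.25 = 10.75

pH = 10.75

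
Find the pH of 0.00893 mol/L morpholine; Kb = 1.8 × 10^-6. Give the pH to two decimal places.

C4H8ONH + H2O ⇌ C4H8ONH2+ + OH-
Kb = [OH-]²/(0.00893 − [OH-]) = 1.8 × 10^-6
Neglecting [OH-] in the denominator: [OH-] = √(1.8 × 10^-6 × 0.00893) = 1.27 × 10^-4 M
pOH = −log(1.27 × 10^-4) = 3.90; pH = 14.00 − 3.90 = 10.10

pH = 10.10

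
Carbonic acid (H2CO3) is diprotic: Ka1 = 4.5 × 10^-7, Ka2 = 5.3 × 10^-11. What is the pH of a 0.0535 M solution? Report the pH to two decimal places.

pH = 3.81

Ka1 ≫ Ka2, so treat the first dissociation as the only significant source of H+.
Ka1 = x²/(0.0535 − x) = 4.5 × 10^-7
x ≈ √(4.5 × 10^-7 × 0.0535) = 1.55 × 10^-4 M
pH = −log(1.55 × 10^-4) = 3.81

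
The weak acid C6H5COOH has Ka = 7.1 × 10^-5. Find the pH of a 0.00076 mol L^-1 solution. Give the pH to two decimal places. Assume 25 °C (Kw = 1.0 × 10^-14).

C6H5COOH ⇌ C6H5COO- + H+
From the ICE table, Ka = [H+]²/(0.00076 − [H+]) = 7.1 × 10^-5.
The 5% rule fails; solving [H+]² + Ka·[H+] − Ka·C₀ = 0 exactly:
[H+] = (−Ka + √(Ka² + 4·Ka·C₀))/2 = 1.99 × 10^-4 M
pH = −log(1.99 × 10^-4) = 3.70

pH = 3.70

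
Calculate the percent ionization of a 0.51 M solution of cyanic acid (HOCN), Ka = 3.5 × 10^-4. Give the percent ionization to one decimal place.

2.6%

HOCN ⇌ OCN- + H+; let x = [H+] at equilibrium.
x ≈ √(Ka·C₀) = √(3.5 × 10^-4 × 0.51) = 1.34 × 10^-2 M
Fraction ionized = 1.34 × 10^-2 / 0.51 = 0.0263 → 2.6%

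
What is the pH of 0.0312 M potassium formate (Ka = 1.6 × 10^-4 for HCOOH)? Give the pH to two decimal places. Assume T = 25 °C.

HCOO- is the conjugate base of the weak acid HCOOH.
Kb = Kw/Ka = 1.0×10^-14 / 1.6 × 10^-4 = 6.25 × 10^-11
From the ICE table, Kb = [OH-]²/(0.0312 − [OH-]) = 6.25 × 10^-11.
Since Kb ≪ C₀, [OH-] ≈ √(Kb·C₀) = 1.40 × 10^-6 M.
pOH = 5.85, so pH = 14.00 − pOH = 8.15

pH = 8.15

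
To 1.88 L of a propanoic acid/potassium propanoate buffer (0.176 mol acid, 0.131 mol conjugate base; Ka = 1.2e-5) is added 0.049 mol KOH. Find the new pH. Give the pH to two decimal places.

pH = 5.07

After neutralization: n(CH3CH2COOH) = 0.127 mol, n(CH3CH2COO-) = 0.18 mol.
pKa = −log(1.2 × 10^-5) = 4.921
pH = pKa + log(n_CH3CH2COO-/n_CH3CH2COOH) = 4.921 + log(0.18/0.127) = 4.921 + (+0.151)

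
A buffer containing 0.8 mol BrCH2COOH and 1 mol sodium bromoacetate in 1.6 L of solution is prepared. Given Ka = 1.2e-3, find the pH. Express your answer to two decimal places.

pH = 3.02

pKa = −log(1.2 × 10^-3) = 2.921
Henderson–Hasselbalch: pH = pKa + log([BrCH2COO-]/[BrCH2COOH]) = 2.921 + log(1/0.8)
pH = 2.921 + (+0.097) = 3.02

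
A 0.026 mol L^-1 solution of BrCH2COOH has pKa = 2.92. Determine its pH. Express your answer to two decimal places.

BrCH2COOH ⇌ BrCH2COO- + H+
Ka = 10^(−2.92) = 1.20 × 10^-3
Ka = x²/(0.026 − x) = 1.20 × 10^-3
Here C₀/Ka ≈ 21.7, so the small-x approximation fails. Use the quadratic:
x = (−Ka + √(Ka² + 4·Ka·C₀))/2 = 5.02 × 10^-3 M
pH = −log(5.02 × 10^-3) = 2.30

pH = 2.30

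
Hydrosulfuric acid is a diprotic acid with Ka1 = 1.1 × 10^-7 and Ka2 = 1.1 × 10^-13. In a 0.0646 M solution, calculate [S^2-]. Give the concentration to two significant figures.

First ionization gives [H+] ≈ [HS-] = 8.43 × 10^-5 M.
Second step: Ka2 = [H+][S^2-]/[HS-] ≈ [S^2-] (since [H+] ≈ [HS-]).
So [S^2-] ≈ Ka2.

1.1 × 10^-13 M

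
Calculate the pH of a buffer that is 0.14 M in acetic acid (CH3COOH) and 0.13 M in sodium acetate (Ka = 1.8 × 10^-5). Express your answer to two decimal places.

pKa = −log(1.8 × 10^-5) = 4.745
Henderson–Hasselbalch: pH = pKa + log([CH3COO-]/[CH3COOH]) = 4.745 + log(0.13/0.14)
pH = 4.745 + (-0.032) = 4.71

pH = 4.71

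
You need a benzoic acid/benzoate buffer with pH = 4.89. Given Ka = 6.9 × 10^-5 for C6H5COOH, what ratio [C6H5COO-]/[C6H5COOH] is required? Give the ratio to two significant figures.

ratio = 5.4

pKa = -log(6.9 × 10^-5) = 4.161
pH = pKa + log(r) ⇒ log(r) = 4.89 − 4.161 = +0.729
r = [C6H5COO-]/[C6H5COOH] = 10^(+0.729) = 5.36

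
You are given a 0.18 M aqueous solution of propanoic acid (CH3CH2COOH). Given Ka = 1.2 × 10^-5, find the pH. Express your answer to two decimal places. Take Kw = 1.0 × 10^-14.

CH3CH2COOH ⇌ CH3CH2COO- + H+
From the ICE table, Ka = [H+]²/(0.18 − [H+]) = 1.2 × 10^-5.
Since Ka ≪ C₀, [H+] ≈ √(Ka·C₀) = 1.47 × 10^-3 M.
pH = −log(1.47 × 10^-3) = 2.83

pH = 2.83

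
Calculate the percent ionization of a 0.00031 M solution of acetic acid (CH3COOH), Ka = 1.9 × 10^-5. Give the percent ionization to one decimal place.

21.9%

CH3COOH ⇌ CH3COO- + H+; let x = [H+] at equilibrium.
Solve x² + 1.9e-05x − 5.89e-09 = 0 → x = 6.78 × 10^-5 M
% ionization = x/C₀ × 100% = 6.78 × 10^-5/0.00031 × 100% = 21.9%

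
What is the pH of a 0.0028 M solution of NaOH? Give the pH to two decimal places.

pH = 11.45

NaOH is a strong base; [OH-] = 0.0028 M.
pOH = -log(0.0028) = 2.55
pH = 14.00 - 2.55 = 11.45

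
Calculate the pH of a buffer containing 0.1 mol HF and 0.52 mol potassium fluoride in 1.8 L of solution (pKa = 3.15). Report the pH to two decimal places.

Henderson–Hasselbalch: pH = pKa + log([F-]/[HF]) = 3.15 + log(0.52/0.1)
pH = 3.15 + (+0.716) = 3.87

pH = 3.87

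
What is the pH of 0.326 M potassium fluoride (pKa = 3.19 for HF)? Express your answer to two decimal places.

F- is the conjugate base of the weak acid HF.
Ka = 10^(−3.19) = 6.46 × 10^-4
Kb = Kw/Ka = 1.0×10^-14 / 6.46 × 10^-4 = 1.55 × 10^-11
Kb = [OH-]²/(0.326 − [OH-]) = 1.55 × 10^-11
Assume [OH-] ≪ 0.326: [OH-] ≈ √(1.55 × 10^-11 × 0.326) = 2.25 × 10^-6 M
([OH-]/C₀ = 0.00069% < 5%, so the approximation holds.)
pOH = 5.65, so pH = 14.00 − pOH = 8.35

pH = 8.35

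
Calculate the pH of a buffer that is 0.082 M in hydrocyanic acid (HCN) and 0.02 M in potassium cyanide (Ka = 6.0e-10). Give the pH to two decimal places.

pKa = −log(6.0 × 10^-10) = 9.222
pH = pKa + log([A⁻]/[HA]) = 9.222 + log(0.02/0.082)
pH = 9.222 + (-0.613) = 8.61

pH = 8.61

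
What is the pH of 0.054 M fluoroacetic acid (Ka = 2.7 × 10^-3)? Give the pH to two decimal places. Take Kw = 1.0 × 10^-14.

FCH2COOH ⇌ FCH2COO- + H+
Let x = [H+] at equilibrium. Ka = x²/(0.054 − x).
x is not negligible relative to C₀; solve x² + 0.0027·x − 0.000146 = 0.
x = (−Ka + √(Ka² + 4·Ka·C₀))/2 = 1.08 × 10^-2 M
pH = −log(1.08 × 10^-2) = 1.97

pH = 1.97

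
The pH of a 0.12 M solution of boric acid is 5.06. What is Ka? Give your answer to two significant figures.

Ka = 6.3 × 10^-10

[H+] = 10^(-5.06) = 8.71 × 10^-6 M
At equilibrium [HA] = 0.12 − 8.71 × 10^-6 = 1.20 × 10^-1 M
Ka = [H+][A-]/[HA] = (8.71 × 10^-6)² / 1.20 × 10^-1 = 6.3 × 10^-10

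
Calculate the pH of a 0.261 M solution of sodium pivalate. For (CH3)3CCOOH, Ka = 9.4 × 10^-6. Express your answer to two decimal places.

(CH3)3CCOO- is the conjugate base of the weak acid (CH3)3CCOOH.
Kb = Kw/Ka = 1.0×10^-14 / 9.4 × 10^-6 = 1.06 × 10^-9
From the ICE table, Kb = x²/(0.261 − x) = 1.06 × 10^-9.
Neglecting x in the denominator: x = √(1.06 × 10^-9 × 0.261) = 1.66 × 10^-5 M
pOH = 4.78, so pH = 14.00 − pOH = 9.22

pH = 9.22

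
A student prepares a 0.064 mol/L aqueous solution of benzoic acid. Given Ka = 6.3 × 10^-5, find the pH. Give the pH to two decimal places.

C6H5COOH ⇌ C6H5COO- + H+
Ka = [H+]²/(0.064 − [H+]) = 6.3 × 10^-5
Assume [H+] ≪ 0.064: [H+] ≈ √(6.3 × 10^-5 × 0.064) = 2.01 × 10^-3 M
Check: 3.1% ionized — well under 5%, approximation valid.
pH = −log[H+] = −log(2.01 × 10^-3) = 2.70

pH = 2.70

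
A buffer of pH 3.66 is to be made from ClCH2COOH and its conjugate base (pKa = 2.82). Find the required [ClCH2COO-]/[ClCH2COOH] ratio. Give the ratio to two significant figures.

ratio = 6.9

pH = pKa + log(r) ⇒ log(r) = 3.66 − 2.82 = +0.84
r = [ClCH2COO-]/[ClCH2COOH] = 10^(+0.84) = 6.92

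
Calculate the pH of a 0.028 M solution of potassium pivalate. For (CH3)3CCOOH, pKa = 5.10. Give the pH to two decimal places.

pH = 8.77

(CH3)3CCOO- is the conjugate base of the weak acid (CH3)3CCOOH.
Ka = 10^(−5.10) = 7.94 × 10^-6
Kb = Kw/Ka = 1.0×10^-14 / 7.94 × 10^-6 = 1.26 × 10^-9
From the ICE table, Kb = x²/(0.028 − x) = 1.26 × 10^-9.
Neglecting x in the denominator: x = √(1.26 × 10^-9 × 0.028) = 5.94 × 10^-6 M
(x/C₀ = 0.021% < 5%, so the approximation holds.)
pOH = 5.23, so pH = 14.00 − pOH = 8.77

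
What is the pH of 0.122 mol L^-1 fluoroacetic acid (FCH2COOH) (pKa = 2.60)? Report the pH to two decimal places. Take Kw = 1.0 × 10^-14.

pH = 1.79

FCH2COOH ⇌ FCH2COO- + H+
Ka = 10^(−2.60) = 2.51 × 10^-3
Let x = [H+] at equilibrium. Ka = x²/(0.122 − x).
The 5% rule fails; solving x² + Ka·x − Ka·C₀ = 0 exactly:
x = [−0.00251 + √(0.00251² + 0.00122)]/2 = 1.63 × 10^-2 M
pH = −log[H+] = −log(1.63 × 10^-2) = 1.79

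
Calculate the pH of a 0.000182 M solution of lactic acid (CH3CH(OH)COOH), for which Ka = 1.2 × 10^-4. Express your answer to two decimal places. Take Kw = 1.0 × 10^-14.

pH = 4.00

CH3CH(OH)COOH ⇌ CH3CH(OH)COO- + H+
From the ICE table, Ka = x²/(0.000182 − x) = 1.2 × 10^-4.
The 5% rule fails; solving x² + Ka·x − Ka·C₀ = 0 exactly:
x = (−Ka + √(Ka² + 4·Ka·C₀))/2 = 9.95 × 10^-5 M
pH = −log[H+] = −log(9.95 × 10^-5) = 4.00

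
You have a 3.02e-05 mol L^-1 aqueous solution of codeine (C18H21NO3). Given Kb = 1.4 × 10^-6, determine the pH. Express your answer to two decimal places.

pH = 8.77

C18H21NO3 + H2O ⇌ C18H22NO3+ + OH-
From the ICE table, Kb = [OH-]²/(3.02e-05 − [OH-]) = 1.4 × 10^-6.
Here C₀/Kb ≈ 21.6, so the small-[OH-] approximation fails. Use the quadratic:
[OH-] = (−Kb + √(Kb² + 4·Kb·C₀))/2 = 5.84 × 10^-6 M
pOH = −log(5.84 × 10^-6) = 5.23; pH = 14.00 − 5.23 = 8.77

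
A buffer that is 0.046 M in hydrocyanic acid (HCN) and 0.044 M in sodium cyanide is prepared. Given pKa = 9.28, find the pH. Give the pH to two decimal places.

pH = 9.26

Henderson–Hasselbalch: pH = pKa + log([CN-]/[HCN]) = 9.28 + log(0.044/0.046)
pH = 9.28 + (-0.019) = 9.26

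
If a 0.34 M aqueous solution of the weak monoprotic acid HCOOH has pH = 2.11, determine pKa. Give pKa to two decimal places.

pKa = 3.74

[H+] = 10^(-2.11) = 7.76 × 10^-3 M
At equilibrium [HA] = 0.34 − 7.76 × 10^-3 = 3.32 × 10^-1 M
Ka = [H+][A-]/[HA] = (7.76 × 10^-3)² / 3.32 × 10^-1 = 1.81 × 10^-4
pKa = -log(1.81 × 10^-4) = 3.74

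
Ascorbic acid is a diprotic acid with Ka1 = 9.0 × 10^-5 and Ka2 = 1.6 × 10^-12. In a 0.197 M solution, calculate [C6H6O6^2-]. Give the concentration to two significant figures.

First ionization gives [H+] ≈ [HC6H6O6-] = 4.21 × 10^-3 M.
Second step: Ka2 = [H+][C6H6O6^2-]/[HC6H6O6-] ≈ [C6H6O6^2-] (since [H+] ≈ [HC6H6O6-]).
So [C6H6O6^2-] ≈ Ka2.

1.6 × 10^-12 M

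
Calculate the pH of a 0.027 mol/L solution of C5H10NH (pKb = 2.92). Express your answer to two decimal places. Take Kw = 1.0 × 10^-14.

pH = 11.71

C5H10NH + H2O ⇌ C5H10NH2+ + OH-
Kb = 10^(−2.92) = 1.20 × 10^-3
Kb = [OH-]²/(0.027 − [OH-]) = 1.20 × 10^-3
Here C₀/Kb ≈ 22.5, so the small-[OH-] approximation fails. Use the quadratic:
[OH-] = (−Kb + √(Kb² + 4·Kb·C₀))/2 = 5.12 × 10^-3 M
pOH = 2.29, so pH = 14.00 − pOH = 11.71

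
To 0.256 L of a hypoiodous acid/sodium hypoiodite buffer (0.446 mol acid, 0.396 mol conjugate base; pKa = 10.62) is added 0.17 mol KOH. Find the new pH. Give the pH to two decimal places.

After neutralization: n(HOI) = 0.276 mol, n(OI-) = 0.566 mol.
Henderson–Hasselbalch with mole ratio 0.566/0.276: pH = 10.62 + (+0.312)

pH = 10.93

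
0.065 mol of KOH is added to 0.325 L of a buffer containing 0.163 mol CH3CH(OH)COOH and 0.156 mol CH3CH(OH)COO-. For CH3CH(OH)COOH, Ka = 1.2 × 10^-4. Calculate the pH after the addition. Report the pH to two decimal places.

pH = 4.27

OH- converts CH3CH(OH)COOH to CH3CH(OH)COO-: CH3CH(OH)COOH → 0.098 mol, CH3CH(OH)COO- → 0.221 mol.
pKa = −log(1.2 × 10^-4) = 3.921
pH = pKa + log([A⁻]/[HA]) = 3.921 + log(0.221/0.098) = 3.921 +0.353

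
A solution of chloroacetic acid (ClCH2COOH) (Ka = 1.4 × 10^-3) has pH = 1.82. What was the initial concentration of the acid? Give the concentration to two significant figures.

[H+] = 10^(-1.82) = 1.51 × 10^-2 M = x
Ka = x²/(C₀ − x) ⇒ C₀ = x + x²/Ka
C₀ = 1.51 × 10^-2 + (1.51 × 10^-2)²/(1.4 × 10^-3) = 1.78 × 10^-1 M

C₀ = 1.8 × 10^-1 M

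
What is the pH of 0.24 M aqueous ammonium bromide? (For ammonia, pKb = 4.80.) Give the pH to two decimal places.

pH = 4.91

NH4+ is the conjugate acid of the weak base NH3.
Kb = 10^(−4.80) = 1.58 × 10^-5
Ka = Kw/Kb = 1.0×10^-14 / 1.58 × 10^-5 = 6.33 × 10^-10
From the ICE table, Ka = [H+]²/(0.24 − [H+]) = 6.33 × 10^-10.
Since Ka ≪ C₀, [H+] ≈ √(Ka·C₀) = 1.23 × 10^-5 M.
pH = −log[H+] = −log(1.23 × 10^-5) = 4.91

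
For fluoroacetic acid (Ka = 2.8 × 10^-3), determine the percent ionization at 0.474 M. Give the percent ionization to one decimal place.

FCH2COOH ⇌ FCH2COO- + H+; let x = [H+] at equilibrium.
Solve x² + 0.0028x − 0.00133 = 0 → x = 3.51 × 10^-2 M
Fraction ionized = 3.51 × 10^-2 / 0.474 = 0.0741 → 7.4%

7.4%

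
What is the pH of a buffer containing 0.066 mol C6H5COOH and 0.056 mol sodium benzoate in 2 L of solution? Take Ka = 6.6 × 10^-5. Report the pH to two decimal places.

pKa = −log(6.6 × 10^-5) = 4.180
pH = pKa + log([A⁻]/[HA]) = 4.180 + log(0.056/0.066)
pH = 4.180 + (-0.071) = 4.11

pH = 4.11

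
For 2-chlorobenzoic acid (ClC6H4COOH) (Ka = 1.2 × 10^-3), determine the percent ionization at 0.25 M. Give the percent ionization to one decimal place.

ClC6H4COOH ⇌ ClC6H4COO- + H+; let x = [H+] at equilibrium.
Solve x² + 0.0012x − 0.0003 = 0 → x = 1.67 × 10^-2 M
Fraction ionized = 1.67 × 10^-2 / 0.25 = 0.0668 → 6.7%

6.7%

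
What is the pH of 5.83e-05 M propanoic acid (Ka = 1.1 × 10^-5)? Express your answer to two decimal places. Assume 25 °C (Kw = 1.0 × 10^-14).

pH = 4.69

CH3CH2COOH ⇌ CH3CH2COO- + H+
From the ICE table, Ka = [H+]²/(5.83e-05 − [H+]) = 1.1 × 10^-5.
[H+] is not negligible relative to C₀; solve [H+]² + 1.1e-05·[H+] − 6.41e-10 = 0.
[H+] = (−Ka + √(Ka² + 4·Ka·C₀))/2 = 2.04 × 10^-5 M
pH = −log(2.04 × 10^-5) = 4.69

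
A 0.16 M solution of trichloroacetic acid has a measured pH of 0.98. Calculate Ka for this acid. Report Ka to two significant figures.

Ka = 2.0 × 10^-1

[H+] = 10^(-0.98) = 1.05 × 10^-1 M
At equilibrium [HA] = 0.16 − 1.05 × 10^-1 = 5.50 × 10^-2 M
Ka = [H+][A-]/[HA] = (1.05 × 10^-1)² / 5.50 × 10^-2 = 2.0 × 10^-1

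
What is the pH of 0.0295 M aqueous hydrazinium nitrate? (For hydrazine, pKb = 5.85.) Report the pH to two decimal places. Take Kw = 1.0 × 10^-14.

pH = 4.84

N2H5+ is the conjugate acid of the weak base N2H4.
Kb = 10^(−5.85) = 1.41 × 10^-6
Ka = Kw/Kb = 1.0×10^-14 / 1.41 × 10^-6 = 7.09 × 10^-9
From the ICE table, Ka = x²/(0.0295 − x) = 7.09 × 10^-9.
Neglecting x in the denominator: x = √(7.09 × 10^-9 × 0.0295) = 1.45 × 10^-5 M
Check: 0.049% ionized — well under 5%, approximation valid.
pH = −log(1.45 × 10^-5) = 4.84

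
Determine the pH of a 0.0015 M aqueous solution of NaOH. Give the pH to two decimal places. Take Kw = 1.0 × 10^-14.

pH = 11.18

NaOH is a strong base; [OH-] = 0.0015 M.
pOH = -log(0.0015) = 2.82
pH = 14.00 - 2.82 = 11.18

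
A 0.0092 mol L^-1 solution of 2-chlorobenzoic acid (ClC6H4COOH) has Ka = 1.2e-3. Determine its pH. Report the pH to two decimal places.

pH = 2.56

ClC6H4COOH ⇌ ClC6H4COO- + H+
Let x = [H+] at equilibrium. Ka = x²/(0.0092 − x).
The 5% rule fails; solving x² + Ka·x − Ka·C₀ = 0 exactly:
x = [−0.0012 + √(0.0012² + 4.42e-05)]/2 = 2.78 × 10^-3 M
pH = −log[H+] = −log(2.78 × 10^-3) = 2.56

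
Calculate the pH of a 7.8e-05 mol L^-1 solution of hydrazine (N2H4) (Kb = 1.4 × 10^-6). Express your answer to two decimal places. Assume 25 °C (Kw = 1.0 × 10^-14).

N2H4 + H2O ⇌ N2H5+ + OH-
Kb = [OH-]²/(7.8e-05 − [OH-]) = 1.4 × 10^-6
Here C₀/Kb ≈ 55.7, so the small-[OH-] approximation fails. Use the quadratic:
[OH-] = [−1.4e-06 + √(1.4e-06² + 4.37e-10)]/2 = 9.77 × 10^-6 M
pOH = −log(9.77 × 10^-6) = 5.01; pH = 14.00 − 5.01 = 8.99

pH = 8.99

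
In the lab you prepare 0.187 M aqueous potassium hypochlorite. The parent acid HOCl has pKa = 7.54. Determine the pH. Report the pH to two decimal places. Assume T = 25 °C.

OCl- is the conjugate base of the weak acid HOCl.
Ka = 10^(−7.54) = 2.88 × 10^-8
Kb = Kw/Ka = 1.0×10^-14 / 2.88 × 10^-8 = 3.47 × 10^-7
From the ICE table, Kb = [OH-]²/(0.187 − [OH-]) = 3.47 × 10^-7.
Since Kb ≪ C₀, [OH-] ≈ √(Kb·C₀) = 2.55 × 10^-4 M.
([OH-]/C₀ = 0.14% < 5%, so the approximation holds.)
pOH = 3.59, so pH = 14.00 − pOH = 10.41

pH = 10.41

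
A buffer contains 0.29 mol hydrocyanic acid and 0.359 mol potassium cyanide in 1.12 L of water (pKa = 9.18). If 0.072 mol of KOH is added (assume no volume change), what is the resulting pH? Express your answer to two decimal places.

pH = 9.48

After neutralization: n(HCN) = 0.218 mol, n(CN-) = 0.431 mol.
pH = pKa + log(n_CN-/n_HCN) = 9.18 + log(0.431/0.218) = 9.18 + (+0.296)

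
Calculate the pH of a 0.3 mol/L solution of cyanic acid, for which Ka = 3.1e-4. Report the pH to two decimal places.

HOCN ⇌ OCN- + H+
Ka = x²/(0.3 − x) = 3.1 × 10^-4
Since Ka ≪ C₀, x ≈ √(Ka·C₀) = 9.64 × 10^-3 M.
pH = −log(9.64 × 10^-3) = 2.02

pH = 2.02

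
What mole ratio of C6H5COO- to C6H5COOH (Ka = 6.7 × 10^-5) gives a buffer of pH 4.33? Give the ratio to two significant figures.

ratio = 1.4

pKa = -log(6.7 × 10^-5) = 4.174
pH = pKa + log(r) ⇒ log(r) = 4.33 − 4.174 = +0.156
r = [C6H5COO-]/[C6H5COOH] = 10^(+0.156) = 1.43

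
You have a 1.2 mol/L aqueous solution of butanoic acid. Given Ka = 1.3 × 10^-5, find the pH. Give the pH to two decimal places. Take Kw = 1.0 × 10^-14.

CH3(CH2)2COOH ⇌ CH3(CH2)2COO- + H+
Ka = x²/(1.2 − x) = 1.3 × 10^-5
Neglecting x in the denominator: x = √(1.3 × 10^-5 × 1.2) = 3.95 × 10^-3 M
Check: 0.33% ionized — well under 5%, approximation valid.
pH = −log(3.95 × 10^-3) = 2.40

pH = 2.40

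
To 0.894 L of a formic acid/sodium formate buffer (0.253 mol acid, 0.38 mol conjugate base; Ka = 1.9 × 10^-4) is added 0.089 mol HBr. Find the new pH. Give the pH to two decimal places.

Added H+ converts HCOO- to HCOOH: HCOOH → 0.342 mol, HCOO- → 0.291 mol.
pKa = −log(1.9 × 10^-4) = 3.721
Henderson–Hasselbalch with mole ratio 0.291/0.342: pH = 3.721 + (-0.070)

pH = 3.65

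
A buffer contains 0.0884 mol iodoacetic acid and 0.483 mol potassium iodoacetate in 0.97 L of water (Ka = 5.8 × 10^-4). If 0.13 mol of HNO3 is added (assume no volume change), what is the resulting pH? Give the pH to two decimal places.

pH = 3.45

After neutralization: n(ICH2COOH) = 0.218 mol, n(ICH2COO-) = 0.353 mol.
pKa = −log(5.8 × 10^-4) = 3.237
pH = pKa + log([A⁻]/[HA]) = 3.237 + log(0.353/0.218) = 3.237 +0.209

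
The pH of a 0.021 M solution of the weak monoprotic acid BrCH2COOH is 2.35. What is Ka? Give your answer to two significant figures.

[H+] = 10^(-2.35) = 4.47 × 10^-3 M
At equilibrium [HA] = 0.021 − 4.47 × 10^-3 = 1.65 × 10^-2 M
Ka = [H+][A-]/[HA] = (4.47 × 10^-3)² / 1.65 × 10^-2 = 1.2 × 10^-3

Ka = 1.2 × 10^-3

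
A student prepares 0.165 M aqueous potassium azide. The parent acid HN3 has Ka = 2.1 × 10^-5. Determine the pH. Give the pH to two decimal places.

N3- is the conjugate base of the weak acid HN3.
Kb = Kw/Ka = 1.0×10^-14 / 2.1 × 10^-5 = 4.76 × 10^-10
From the ICE table, Kb = x²/(0.165 − x) = 4.76 × 10^-10.
Assume x ≪ 0.165: x ≈ √(4.76 × 10^-10 × 0.165) = 8.86 × 10^-6 M
(x/C₀ = 0.0054% < 5%, so the approximation holds.)
pOH = 5.05, so pH = 14.00 − pOH = 8.95

pH = 8.95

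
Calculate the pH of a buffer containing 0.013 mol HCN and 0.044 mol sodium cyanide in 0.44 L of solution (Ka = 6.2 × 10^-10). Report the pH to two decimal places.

pKa = −log(6.2 × 10^-10) = 9.208
pH = pKa + log([A⁻]/[HA]) = 9.208 + log(0.044/0.013)
pH = 9.208 + (+0.530) = 9.74

pH = 9.74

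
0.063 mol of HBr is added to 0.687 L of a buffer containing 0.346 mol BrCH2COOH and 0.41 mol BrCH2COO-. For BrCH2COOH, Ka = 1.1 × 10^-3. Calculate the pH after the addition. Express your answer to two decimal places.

Added H+ converts BrCH2COO- to BrCH2COOH: BrCH2COOH → 0.409 mol, BrCH2COO- → 0.347 mol.
pKa = −log(1.1 × 10^-3) = 2.959
pH = pKa + log(n_BrCH2COO-/n_BrCH2COOH) = 2.959 + log(0.347/0.409) = 2.959 + (-0.071)

pH = 2.89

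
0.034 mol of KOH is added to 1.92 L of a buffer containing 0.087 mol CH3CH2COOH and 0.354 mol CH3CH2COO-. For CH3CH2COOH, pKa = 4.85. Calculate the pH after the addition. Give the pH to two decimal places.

OH- converts CH3CH2COOH to CH3CH2COO-: CH3CH2COOH → 0.053 mol, CH3CH2COO- → 0.388 mol.
pH = pKa + log(n_CH3CH2COO-/n_CH3CH2COOH) = 4.85 + log(0.388/0.053) = 4.85 + (+0.865)

pH = 5.71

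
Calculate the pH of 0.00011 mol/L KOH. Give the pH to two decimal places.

pH = 10.04

KOH is a strong base; [OH-] = 0.00011 M.
pOH = -log(0.00011) = 3.96
pH = 14.00 - 3.96 = 10.04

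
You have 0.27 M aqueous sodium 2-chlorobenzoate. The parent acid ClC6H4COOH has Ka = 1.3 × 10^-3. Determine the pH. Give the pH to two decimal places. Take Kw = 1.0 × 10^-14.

pH = 8.16

ClC6H4COO- is the conjugate base of the weak acid ClC6H4COOH.
Kb = Kw/Ka = 1.0×10^-14 / 1.3 × 10^-3 = 7.69 × 10^-12
Let x = [OH-] at equilibrium. Kb = x²/(0.27 − x).
Assume x ≪ 0.27: x ≈ √(7.69 × 10^-12 × 0.27) = 1.44 × 10^-6 M
(x/C₀ = 0.00053% < 5%, so the approximation holds.)
pOH = 5.84, so pH = 14.00 − pOH = 8.16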